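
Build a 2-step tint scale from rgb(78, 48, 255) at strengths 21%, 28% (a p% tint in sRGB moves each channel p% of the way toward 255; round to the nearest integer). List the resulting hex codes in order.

#735BFF, #806AFF

21%: (78 + 37.17 = 115.17→115, 48 + 43.47 = 91.47→91, 255→255) → #735BFF
28%: (78 + 49.56 = 127.56→128, 48 + 57.96 = 105.96→106, 255→255) → #806AFF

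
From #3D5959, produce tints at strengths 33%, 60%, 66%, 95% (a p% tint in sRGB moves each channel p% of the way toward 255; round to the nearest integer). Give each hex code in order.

#3D5959 is rgb(61, 89, 89).
33%: (61 + 64.02 = 125.02→125, 89 + 54.78 = 143.78→144, 89 + 54.78 = 143.78→144) → #7D9090
60%: (61 + 116.4 = 177.4→177, 89 + 99.6 = 188.6→189, 89 + 99.6 = 188.6→189) → #B1BDBD
66%: (61 + 128.04 = 189.04→189, 89 + 109.56 = 198.56→199, 89 + 109.56 = 198.56→199) → #BDC7C7
95%: (61 + 184.3 = 245.3→245, 89 + 157.7 = 246.7→247, 89 + 157.7 = 246.7→247) → #F5F7F7

#7D9090, #B1BDBD, #BDC7C7, #F5F7F7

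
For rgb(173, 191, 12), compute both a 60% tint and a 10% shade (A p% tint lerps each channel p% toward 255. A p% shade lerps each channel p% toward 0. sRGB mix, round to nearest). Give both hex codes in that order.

60% tint:
  R: 173 + 49.2 = 222.2 → 222
  G: 191 + 0.6×(255−191) = 191 + 38.4 = 229.4 → 229
  B: 12 + 0.6×(255−12) = 12 + 145.8 = 157.8 → 158
  → #DEE59E
10% shade:
  R: 173 − 17.3 = 155.7 → 156
  G: 191 + 0.1×(0−191) = 191 − 19.1 = 171.9 → 172
  B: 12 + 0.1×(0−12) = 12 − 1.2 = 10.8 → 11
  → #9CAC0B

#DEE59E, #9CAC0B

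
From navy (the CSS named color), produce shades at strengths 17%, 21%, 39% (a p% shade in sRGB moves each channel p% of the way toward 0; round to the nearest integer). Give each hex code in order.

#00006a, #000065, #00004e

CSS navy is rgb(0, 0, 128).
17%: (0→0, 0→0, 128 − 21.76 = 106.24→106) → #00006a
21%: (0→0, 0→0, 128 − 26.88 = 101.12→101) → #000065
39%: (0→0, 0→0, 128 − 49.92 = 78.08→78) → #00004e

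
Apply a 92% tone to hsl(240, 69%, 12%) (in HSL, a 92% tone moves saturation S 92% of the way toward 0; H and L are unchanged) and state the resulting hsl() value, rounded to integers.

hsl(240, 6%, 12%)

S moves 92% from 69 toward 0: 69 − 63.48 = 5.52 → 6.
H and L are unchanged.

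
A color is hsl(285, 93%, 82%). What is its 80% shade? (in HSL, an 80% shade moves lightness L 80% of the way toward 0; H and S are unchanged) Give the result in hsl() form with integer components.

hsl(285, 93%, 16%)

L moves 80% from 82 toward 0: 82 − 65.6 = 16.4 → 16.
H and S are unchanged.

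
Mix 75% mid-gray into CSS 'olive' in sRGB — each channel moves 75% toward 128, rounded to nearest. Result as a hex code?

#808060

CSS olive is rgb(128, 128, 0).
A 75% tone moves each channel 75% toward 128:
  R: 128 + 0 = 128 → 128
  G: 128 + 0.75×(128−128) = 128 + 0 = 128 → 128
  B: 0 + 0.75×(128−0) = 0 + 96 = 96 → 96
rgb(128, 128, 96) = #808060.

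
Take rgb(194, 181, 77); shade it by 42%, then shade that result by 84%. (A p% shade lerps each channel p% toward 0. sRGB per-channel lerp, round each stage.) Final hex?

#121107

Lerp each channel 42% toward 0:
  R: 194 + 0.42×(0−194) = 194 − 81.48 = 112.52 → 113
  G: 181 − 76.02 = 104.98 → 105
  B: 77 + 0.42×(0−77) = 77 − 32.34 = 44.66 → 45
After the shade: rgb(113, 105, 45) = #71692D.
Lerp each channel 84% toward 0:
  R: 113 + 0.84×(0−113) = 113 − 94.92 = 18.08 → 18
  G: 105 + 0.84×(0−105) = 105 − 88.2 = 16.8 → 17
  B: 45 − 37.8 = 7.2 → 7
rgb(18, 17, 7) = #121107.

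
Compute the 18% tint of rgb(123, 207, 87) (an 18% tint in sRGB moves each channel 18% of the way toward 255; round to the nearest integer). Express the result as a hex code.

Lerp each channel 18% toward 255:
  R: 123 + 0.18×(255−123) = 123 + 23.76 = 146.76 → 147
  G: 207 + 0.18×(255−207) = 207 + 8.64 = 215.64 → 216
  B: 87 + 30.24 = 117.24 → 117
rgb(147, 216, 117) = #93D875.

#93D875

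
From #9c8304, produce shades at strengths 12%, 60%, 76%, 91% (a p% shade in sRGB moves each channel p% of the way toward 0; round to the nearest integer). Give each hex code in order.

#9c8304 is rgb(156, 131, 4).
12%: (156 − 18.72 = 137.28→137, 131 − 15.72 = 115.28→115, 4→4) → #897304
60%: (156 − 93.6 = 62.4→62, 131 − 78.6 = 52.4→52, 4 − 2.4 = 1.6→2) → #3e3402
76%: (156 − 118.56 = 37.44→37, 131 − 99.56 = 31.44→31, 4 − 3.04 = 0.96→1) → #251f01
91%: (156 − 141.96 = 14.04→14, 131 − 119.21 = 11.79→12, 4 − 3.64 = 0.36→0) → #0e0c00

#897304, #3e3402, #251f01, #0e0c00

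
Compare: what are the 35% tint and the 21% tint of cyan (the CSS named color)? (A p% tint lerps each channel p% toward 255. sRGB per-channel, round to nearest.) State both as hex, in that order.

#59FFFF, #36FFFF

CSS cyan is rgb(0, 255, 255).
35% tint:
  R: 0 + 0.35×(255−0) = 0 + 89.25 = 89.25 → 89
  G: 255 + 0.35×(255−255) = 255 + 0 = 255 → 255
  B: 255 + 0 = 255 → 255
  → #59FFFF
21% tint:
  R: 0 + 0.21×(255−0) = 0 + 53.55 = 53.55 → 54
  G: 255 + 0.21×(255−255) = 255 + 0 = 255 → 255
  B: 255 + 0.21×(255−255) = 255 + 0 = 255 → 255
  → #36FFFF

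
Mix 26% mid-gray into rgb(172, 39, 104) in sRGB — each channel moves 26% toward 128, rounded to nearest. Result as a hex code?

Lerp each channel 26% toward 128:
  R: 172 + 0.26×(128−172) = 172 − 11.44 = 160.56 → 161
  G: 39 + 23.14 = 62.14 → 62
  B: 104 + 6.24 = 110.24 → 110
rgb(161, 62, 110) = #a13e6e.

#a13e6e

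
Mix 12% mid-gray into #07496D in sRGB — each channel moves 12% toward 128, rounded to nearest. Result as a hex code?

#07496D is rgb(7, 73, 109).
Lerp each channel 12% toward 128:
  R: 7 + 14.52 = 21.52 → 22
  G: 73 + 0.12×(128−73) = 73 + 6.6 = 79.6 → 80
  B: 109 + 0.12×(128−109) = 109 + 2.28 = 111.28 → 111
rgb(22, 80, 111) = #16506F.

#16506F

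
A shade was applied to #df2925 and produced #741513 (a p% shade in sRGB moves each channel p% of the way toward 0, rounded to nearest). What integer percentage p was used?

#df2925 is rgb(223, 41, 37); #741513 is rgb(116, 21, 19).
On the R channel (widest range): 116 ≈ 223 + (p/100)(0 − 223), so p ≈ 100×(116 − 223)/(0 − 223) = -10700/-223 = 47.98.
p = 48 reproduces all three channels after rounding.

48%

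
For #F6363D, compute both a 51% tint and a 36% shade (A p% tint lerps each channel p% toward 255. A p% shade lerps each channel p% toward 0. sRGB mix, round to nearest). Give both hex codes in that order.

#FB9DA0, #9D2327

#F6363D is rgb(246, 54, 61).
51% tint:
  R: 246 + 0.51×(255−246) = 246 + 4.59 = 250.59 → 251
  G: 54 + 102.51 = 156.51 → 157
  B: 61 + 98.94 = 159.94 → 160
  → #FB9DA0
36% shade:
  R: 246 − 88.56 = 157.44 → 157
  G: 54 + 0.36×(0−54) = 54 − 19.44 = 34.56 → 35
  B: 61 − 21.96 = 39.04 → 39
  → #9D2327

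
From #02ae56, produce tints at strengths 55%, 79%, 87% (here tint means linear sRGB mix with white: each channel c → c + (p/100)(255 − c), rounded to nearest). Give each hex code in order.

#02ae56 is rgb(2, 174, 86).
55%: (2 + 139.15 = 141.15→141, 174 + 44.55 = 218.55→219, 86 + 92.95 = 178.95→179) → #8ddbb3
79%: (2 + 199.87 = 201.87→202, 174 + 63.99 = 237.99→238, 86 + 133.51 = 219.51→220) → #caeedc
87%: (2 + 220.11 = 222.11→222, 174 + 70.47 = 244.47→244, 86 + 147.03 = 233.03→233) → #def4e9

#8ddbb3, #caeedc, #def4e9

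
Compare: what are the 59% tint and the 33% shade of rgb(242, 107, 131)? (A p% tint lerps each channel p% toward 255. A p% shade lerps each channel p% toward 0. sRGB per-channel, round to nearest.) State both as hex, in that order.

59% tint:
  R: 242 + 7.67 = 249.67 → 250
  G: 107 + 0.59×(255−107) = 107 + 87.32 = 194.32 → 194
  B: 131 + 73.16 = 204.16 → 204
  → #FAC2CC
33% shade:
  R: 242 − 79.86 = 162.14 → 162
  G: 107 − 35.31 = 71.69 → 72
  B: 131 − 43.23 = 87.77 → 88
  → #A24858

#FAC2CC, #A24858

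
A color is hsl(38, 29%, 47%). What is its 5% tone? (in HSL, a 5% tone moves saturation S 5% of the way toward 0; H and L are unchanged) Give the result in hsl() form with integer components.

hsl(38, 28%, 47%)

S moves 5% from 29 toward 0: 29 − 1.45 = 27.55 → 28.
H and L are unchanged.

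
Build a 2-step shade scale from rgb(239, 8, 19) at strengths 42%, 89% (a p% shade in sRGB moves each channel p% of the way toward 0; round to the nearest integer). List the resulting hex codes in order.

#8B050B, #1A0102

42%: (239 − 100.38 = 138.62→139, 8 − 3.36 = 4.64→5, 19 − 7.98 = 11.02→11) → #8B050B
89%: (239 − 212.71 = 26.29→26, 8 − 7.12 = 0.88→1, 19 − 16.91 = 2.09→2) → #1A0102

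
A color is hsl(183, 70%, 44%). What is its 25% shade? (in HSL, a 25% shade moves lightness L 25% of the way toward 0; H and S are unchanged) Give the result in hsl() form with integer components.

L moves 25% from 44 toward 0: 44 − 11 = 33 → 33.
H and S are unchanged.

hsl(183, 70%, 33%)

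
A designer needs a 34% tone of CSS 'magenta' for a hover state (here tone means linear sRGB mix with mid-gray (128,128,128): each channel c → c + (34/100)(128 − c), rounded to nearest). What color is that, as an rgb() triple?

rgb(212, 44, 212)

CSS magenta is rgb(255, 0, 255).
Lerp each channel 34% toward 128:
  R: 255 + 0.34×(128−255) = 255 − 43.18 = 211.82 → 212
  G: 0 + 43.52 = 43.52 → 44
  B: 255 − 43.18 = 211.82 → 212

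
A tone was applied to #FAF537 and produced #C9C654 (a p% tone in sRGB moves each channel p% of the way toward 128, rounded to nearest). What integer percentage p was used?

40%

#FAF537 is rgb(250, 245, 55); #C9C654 is rgb(201, 198, 84).
On the R channel (widest range): 201 ≈ 250 + (p/100)(128 − 250), so p ≈ 100×(201 − 250)/(128 − 250) = -4900/-122 = 40.16.
p = 40 reproduces all three channels after rounding.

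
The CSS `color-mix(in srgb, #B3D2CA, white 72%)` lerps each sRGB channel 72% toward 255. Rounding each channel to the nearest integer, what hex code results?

#B3D2CA is rgb(179, 210, 202).
Lerp each channel 72% toward 255:
  R: 179 + 0.72×(255−179) = 179 + 54.72 = 233.72 → 234
  G: 210 + 0.72×(255−210) = 210 + 32.4 = 242.4 → 242
  B: 202 + 0.72×(255−202) = 202 + 38.16 = 240.16 → 240
rgb(234, 242, 240) = #EAF2F0.

#EAF2F0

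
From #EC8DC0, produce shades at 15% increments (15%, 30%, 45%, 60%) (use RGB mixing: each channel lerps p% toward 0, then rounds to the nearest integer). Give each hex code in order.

#C978A3, #A56386, #824E6A, #5E384D

#EC8DC0 is rgb(236, 141, 192).
15%: (236 − 35.4 = 200.6→201, 141 − 21.15 = 119.85→120, 192 − 28.8 = 163.2→163) → #C978A3
30%: (236 − 70.8 = 165.2→165, 141 − 42.3 = 98.7→99, 192 − 57.6 = 134.4→134) → #A56386
45%: (236 − 106.2 = 129.8→130, 141 − 63.45 = 77.55→78, 192 − 86.4 = 105.6→106) → #824E6A
60%: (236 − 141.6 = 94.4→94, 141 − 84.6 = 56.4→56, 192 − 115.2 = 76.8→77) → #5E384D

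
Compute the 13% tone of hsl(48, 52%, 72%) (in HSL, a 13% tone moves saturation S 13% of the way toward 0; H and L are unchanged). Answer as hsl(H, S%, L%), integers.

S moves 13% from 52 toward 0: 52 − 6.76 = 45.24 → 45.
H and L are unchanged.

hsl(48, 45%, 72%)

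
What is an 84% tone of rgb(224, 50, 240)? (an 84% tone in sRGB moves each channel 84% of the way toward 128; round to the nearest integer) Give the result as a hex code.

#8F7492

An 84% tone moves each channel 84% toward 128:
  R: 224 + 0.84×(128−224) = 224 − 80.64 = 143.36 → 143
  G: 50 + 65.52 = 115.52 → 116
  B: 240 + 0.84×(128−240) = 240 − 94.08 = 145.92 → 146
rgb(143, 116, 146) = #8F7492.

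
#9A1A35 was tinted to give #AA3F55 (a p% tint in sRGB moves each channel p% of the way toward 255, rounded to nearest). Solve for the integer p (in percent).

16%

#9A1A35 is rgb(154, 26, 53); #AA3F55 is rgb(170, 63, 85).
On the G channel (widest range): 63 ≈ 26 + (p/100)(255 − 26), so p ≈ 100×(63 − 26)/(255 − 26) = 3700/229 = 16.16.
p = 16 reproduces all three channels after rounding.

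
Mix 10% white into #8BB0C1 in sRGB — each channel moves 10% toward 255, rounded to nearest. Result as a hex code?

#97B8C7

#8BB0C1 is rgb(139, 176, 193).
A 10% tint moves each channel 10% toward 255:
  R: 139 + 0.1×(255−139) = 139 + 11.6 = 150.6 → 151
  G: 176 + 0.1×(255−176) = 176 + 7.9 = 183.9 → 184
  B: 193 + 0.1×(255−193) = 193 + 6.2 = 199.2 → 199
rgb(151, 184, 199) = #97B8C7.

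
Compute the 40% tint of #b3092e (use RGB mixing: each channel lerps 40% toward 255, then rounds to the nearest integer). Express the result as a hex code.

#b3092e is rgb(179, 9, 46).
Per channel, c → c + 0.4(255 − c):
  R: 179 + 0.4×(255−179) = 179 + 30.4 = 209.4 → 209
  G: 9 + 98.4 = 107.4 → 107
  B: 46 + 83.6 = 129.6 → 130
rgb(209, 107, 130) = #d16b82.

#d16b82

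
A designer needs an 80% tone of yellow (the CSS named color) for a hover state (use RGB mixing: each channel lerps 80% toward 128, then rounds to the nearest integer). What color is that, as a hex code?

CSS yellow is rgb(255, 255, 0).
Per channel, c → c + 0.8(128 − c):
  R: 255 − 101.6 = 153.4 → 153
  G: 255 − 101.6 = 153.4 → 153
  B: 0 + 0.8×(128−0) = 0 + 102.4 = 102.4 → 102
rgb(153, 153, 102) = #999966.

#999966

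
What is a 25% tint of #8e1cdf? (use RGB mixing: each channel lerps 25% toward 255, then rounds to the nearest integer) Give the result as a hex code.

#8e1cdf is rgb(142, 28, 223).
A 25% tint moves each channel 25% toward 255:
  R: 142 + 0.25×(255−142) = 142 + 28.25 = 170.25 → 170
  G: 28 + 0.25×(255−28) = 28 + 56.75 = 84.75 → 85
  B: 223 + 8 = 231 → 231
rgb(170, 85, 231) = #aa55e7.

#aa55e7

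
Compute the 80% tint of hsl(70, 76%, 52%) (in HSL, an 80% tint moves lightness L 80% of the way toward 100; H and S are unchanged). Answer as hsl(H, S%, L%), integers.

hsl(70, 76%, 90%)

L moves 80% from 52 toward 100: 52 + 38.4 = 90.4 → 90.
H and S are unchanged.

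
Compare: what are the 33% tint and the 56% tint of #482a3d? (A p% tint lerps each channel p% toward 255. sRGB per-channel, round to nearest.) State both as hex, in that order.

#482a3d is rgb(72, 42, 61).
33% tint:
  R: 72 + 60.39 = 132.39 → 132
  G: 42 + 70.29 = 112.29 → 112
  B: 61 + 0.33×(255−61) = 61 + 64.02 = 125.02 → 125
  → #84707d
56% tint:
  R: 72 + 0.56×(255−72) = 72 + 102.48 = 174.48 → 174
  G: 42 + 119.28 = 161.28 → 161
  B: 61 + 108.64 = 169.64 → 170
  → #aea1aa

#84707d, #aea1aa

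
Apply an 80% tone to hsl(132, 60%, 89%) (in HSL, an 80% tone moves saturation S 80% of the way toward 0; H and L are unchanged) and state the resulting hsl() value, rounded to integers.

hsl(132, 12%, 89%)

S moves 80% from 60 toward 0: 60 − 48 = 12 → 12.
H and L are unchanged.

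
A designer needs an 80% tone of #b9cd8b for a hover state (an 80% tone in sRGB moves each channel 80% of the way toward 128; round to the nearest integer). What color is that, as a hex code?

#b9cd8b is rgb(185, 205, 139).
An 80% tone moves each channel 80% toward 128:
  R: 185 + 0.8×(128−185) = 185 − 45.6 = 139.4 → 139
  G: 205 + 0.8×(128−205) = 205 − 61.6 = 143.4 → 143
  B: 139 − 8.8 = 130.2 → 130
rgb(139, 143, 130) = #8b8f82.

#8b8f82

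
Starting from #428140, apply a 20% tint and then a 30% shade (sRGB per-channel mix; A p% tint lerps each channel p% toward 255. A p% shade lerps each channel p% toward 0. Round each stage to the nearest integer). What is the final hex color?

#496c47

#428140 is rgb(66, 129, 64).
A 20% tint moves each channel 20% toward 255:
  R: 66 + 0.2×(255−66) = 66 + 37.8 = 103.8 → 104
  G: 129 + 25.2 = 154.2 → 154
  B: 64 + 0.2×(255−64) = 64 + 38.2 = 102.2 → 102
After the tint: rgb(104, 154, 102) = #689a66.
Lerp each channel 30% toward 0:
  R: 104 + 0.3×(0−104) = 104 − 31.2 = 72.8 → 73
  G: 154 − 46.2 = 107.8 → 108
  B: 102 − 30.6 = 71.4 → 71
rgb(73, 108, 71) = #496c47.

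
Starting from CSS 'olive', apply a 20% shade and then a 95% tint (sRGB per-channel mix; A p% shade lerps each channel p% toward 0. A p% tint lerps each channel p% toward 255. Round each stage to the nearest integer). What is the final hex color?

#F7F7F2

CSS olive is rgb(128, 128, 0).
Lerp each channel 20% toward 0:
  R: 128 − 25.6 = 102.4 → 102
  G: 128 − 25.6 = 102.4 → 102
  B: 0 + 0.2×(0−0) = 0 + 0 = 0 → 0
After the shade: rgb(102, 102, 0) = #666600.
Lerp each channel 95% toward 255:
  R: 102 + 0.95×(255−102) = 102 + 145.35 = 247.35 → 247
  G: 102 + 0.95×(255−102) = 102 + 145.35 = 247.35 → 247
  B: 0 + 0.95×(255−0) = 0 + 242.25 = 242.25 → 242
rgb(247, 247, 242) = #F7F7F2.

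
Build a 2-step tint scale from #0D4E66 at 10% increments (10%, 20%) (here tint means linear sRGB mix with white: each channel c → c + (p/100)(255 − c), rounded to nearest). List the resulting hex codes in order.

#0D4E66 is rgb(13, 78, 102).
10%: (13 + 24.2 = 37.2→37, 78 + 17.7 = 95.7→96, 102 + 15.3 = 117.3→117) → #256075
20%: (13 + 48.4 = 61.4→61, 78 + 35.4 = 113.4→113, 102 + 30.6 = 132.6→133) → #3D7185

#256075, #3D7185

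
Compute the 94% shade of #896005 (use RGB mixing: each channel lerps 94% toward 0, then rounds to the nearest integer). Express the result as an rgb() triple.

#896005 is rgb(137, 96, 5).
Per channel, c → c + 0.94(0 − c):
  R: 137 + 0.94×(0−137) = 137 − 128.78 = 8.22 → 8
  G: 96 + 0.94×(0−96) = 96 − 90.24 = 5.76 → 6
  B: 5 + 0.94×(0−5) = 5 − 4.7 = 0.3 → 0

rgb(8, 6, 0)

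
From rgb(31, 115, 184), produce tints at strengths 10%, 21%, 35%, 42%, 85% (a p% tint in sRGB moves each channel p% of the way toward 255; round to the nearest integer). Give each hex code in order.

#3581bf, #4e90c7, #6da4d1, #7daed6, #ddeaf4

10%: (31 + 22.4 = 53.4→53, 115 + 14 = 129→129, 184 + 7.1 = 191.1→191) → #3581bf
21%: (31 + 47.04 = 78.04→78, 115 + 29.4 = 144.4→144, 184 + 14.91 = 198.91→199) → #4e90c7
35%: (31 + 78.4 = 109.4→109, 115 + 49 = 164→164, 184 + 24.85 = 208.85→209) → #6da4d1
42%: (31 + 94.08 = 125.08→125, 115 + 58.8 = 173.8→174, 184 + 29.82 = 213.82→214) → #7daed6
85%: (31 + 190.4 = 221.4→221, 115 + 119 = 234→234, 184 + 60.35 = 244.35→244) → #ddeaf4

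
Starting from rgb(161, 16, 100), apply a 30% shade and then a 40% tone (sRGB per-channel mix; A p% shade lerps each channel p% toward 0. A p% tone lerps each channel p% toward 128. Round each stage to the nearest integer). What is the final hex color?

#773A5D

Per channel, c → c + 0.3(0 − c):
  R: 161 − 48.3 = 112.7 → 113
  G: 16 − 4.8 = 11.2 → 11
  B: 100 − 30 = 70 → 70
After the shade: rgb(113, 11, 70) = #710B46.
Lerp each channel 40% toward 128:
  R: 113 + 6 = 119 → 119
  G: 11 + 0.4×(128−11) = 11 + 46.8 = 57.8 → 58
  B: 70 + 23.2 = 93.2 → 93
rgb(119, 58, 93) = #773A5D.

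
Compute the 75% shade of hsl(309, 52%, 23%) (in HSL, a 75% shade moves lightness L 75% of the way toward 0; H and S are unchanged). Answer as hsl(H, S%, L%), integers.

L moves 75% from 23 toward 0: 23 − 17.25 = 5.75 → 6.
H and S are unchanged.

hsl(309, 52%, 6%)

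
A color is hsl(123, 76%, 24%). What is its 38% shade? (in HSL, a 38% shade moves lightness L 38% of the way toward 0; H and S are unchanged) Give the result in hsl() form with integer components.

hsl(123, 76%, 15%)

L moves 38% from 24 toward 0: 24 − 9.12 = 14.88 → 15.
H and S are unchanged.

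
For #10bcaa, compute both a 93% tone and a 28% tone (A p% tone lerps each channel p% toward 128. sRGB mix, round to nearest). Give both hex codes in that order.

#10bcaa is rgb(16, 188, 170).
93% tone:
  R: 16 + 0.93×(128−16) = 16 + 104.16 = 120.16 → 120
  G: 188 − 55.8 = 132.2 → 132
  B: 170 − 39.06 = 130.94 → 131
  → #788483
28% tone:
  R: 16 + 31.36 = 47.36 → 47
  G: 188 + 0.28×(128−188) = 188 − 16.8 = 171.2 → 171
  B: 170 + 0.28×(128−170) = 170 − 11.76 = 158.24 → 158
  → #2fab9e

#788483, #2fab9e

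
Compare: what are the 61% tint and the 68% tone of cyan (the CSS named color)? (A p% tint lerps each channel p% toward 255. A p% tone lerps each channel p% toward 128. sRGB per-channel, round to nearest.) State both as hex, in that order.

CSS cyan is rgb(0, 255, 255).
61% tint:
  R: 0 + 155.55 = 155.55 → 156
  G: 255 + 0.61×(255−255) = 255 + 0 = 255 → 255
  B: 255 + 0.61×(255−255) = 255 + 0 = 255 → 255
  → #9cffff
68% tone:
  R: 0 + 0.68×(128−0) = 0 + 87.04 = 87.04 → 87
  G: 255 + 0.68×(128−255) = 255 − 86.36 = 168.64 → 169
  B: 255 − 86.36 = 168.64 → 169
  → #57a9a9

#9cffff, #57a9a9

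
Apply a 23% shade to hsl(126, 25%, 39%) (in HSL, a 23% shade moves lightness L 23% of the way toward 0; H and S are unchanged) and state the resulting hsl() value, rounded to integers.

hsl(126, 25%, 30%)

L moves 23% from 39 toward 0: 39 − 8.97 = 30.03 → 30.
H and S are unchanged.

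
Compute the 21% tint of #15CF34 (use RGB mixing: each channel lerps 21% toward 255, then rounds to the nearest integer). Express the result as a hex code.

#46D95F

#15CF34 is rgb(21, 207, 52).
Lerp each channel 21% toward 255:
  R: 21 + 0.21×(255−21) = 21 + 49.14 = 70.14 → 70
  G: 207 + 0.21×(255−207) = 207 + 10.08 = 217.08 → 217
  B: 52 + 0.21×(255−52) = 52 + 42.63 = 94.63 → 95
rgb(70, 217, 95) = #46D95F.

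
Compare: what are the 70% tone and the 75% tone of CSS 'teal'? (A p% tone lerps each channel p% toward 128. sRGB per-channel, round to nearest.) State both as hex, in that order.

#5a8080, #608080

CSS teal is rgb(0, 128, 128).
70% tone:
  R: 0 + 0.7×(128−0) = 0 + 89.6 = 89.6 → 90
  G: 128 + 0.7×(128−128) = 128 + 0 = 128 → 128
  B: 128 + 0.7×(128−128) = 128 + 0 = 128 → 128
  → #5a8080
75% tone:
  R: 0 + 96 = 96 → 96
  G: 128 + 0 = 128 → 128
  B: 128 + 0 = 128 → 128
  → #608080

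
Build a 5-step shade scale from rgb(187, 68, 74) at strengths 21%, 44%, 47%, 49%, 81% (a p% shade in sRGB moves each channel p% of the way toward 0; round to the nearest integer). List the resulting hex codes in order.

21%: (187 − 39.27 = 147.73→148, 68 − 14.28 = 53.72→54, 74 − 15.54 = 58.46→58) → #94363a
44%: (187 − 82.28 = 104.72→105, 68 − 29.92 = 38.08→38, 74 − 32.56 = 41.44→41) → #692629
47%: (187 − 87.89 = 99.11→99, 68 − 31.96 = 36.04→36, 74 − 34.78 = 39.22→39) → #632427
49%: (187 − 91.63 = 95.37→95, 68 − 33.32 = 34.68→35, 74 − 36.26 = 37.74→38) → #5f2326
81%: (187 − 151.47 = 35.53→36, 68 − 55.08 = 12.92→13, 74 − 59.94 = 14.06→14) → #240d0e

#94363a, #692629, #632427, #5f2326, #240d0e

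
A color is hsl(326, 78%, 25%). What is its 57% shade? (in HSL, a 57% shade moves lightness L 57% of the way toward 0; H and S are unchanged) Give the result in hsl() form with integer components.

hsl(326, 78%, 11%)

L moves 57% from 25 toward 0: 25 − 14.25 = 10.75 → 11.
H and S are unchanged.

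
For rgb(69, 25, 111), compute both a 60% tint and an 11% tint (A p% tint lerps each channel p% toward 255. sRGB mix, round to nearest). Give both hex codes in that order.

#b5a3c5, #59327f

60% tint:
  R: 69 + 111.6 = 180.6 → 181
  G: 25 + 138 = 163 → 163
  B: 111 + 0.6×(255−111) = 111 + 86.4 = 197.4 → 197
  → #b5a3c5
11% tint:
  R: 69 + 20.46 = 89.46 → 89
  G: 25 + 0.11×(255−25) = 25 + 25.3 = 50.3 → 50
  B: 111 + 0.11×(255−111) = 111 + 15.84 = 126.84 → 127
  → #59327f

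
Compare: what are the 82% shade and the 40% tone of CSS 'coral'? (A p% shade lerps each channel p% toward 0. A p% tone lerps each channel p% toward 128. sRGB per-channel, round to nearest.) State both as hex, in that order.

CSS coral is rgb(255, 127, 80).
82% shade:
  R: 255 − 209.1 = 45.9 → 46
  G: 127 + 0.82×(0−127) = 127 − 104.14 = 22.86 → 23
  B: 80 + 0.82×(0−80) = 80 − 65.6 = 14.4 → 14
  → #2e170e
40% tone:
  R: 255 − 50.8 = 204.2 → 204
  G: 127 + 0.4 = 127.4 → 127
  B: 80 + 19.2 = 99.2 → 99
  → #cc7f63

#2e170e, #cc7f63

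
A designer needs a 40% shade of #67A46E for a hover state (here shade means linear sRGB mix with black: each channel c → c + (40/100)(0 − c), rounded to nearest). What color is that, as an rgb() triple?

#67A46E is rgb(103, 164, 110).
Lerp each channel 40% toward 0:
  R: 103 − 41.2 = 61.8 → 62
  G: 164 + 0.4×(0−164) = 164 − 65.6 = 98.4 → 98
  B: 110 + 0.4×(0−110) = 110 − 44 = 66 → 66

rgb(62, 98, 66)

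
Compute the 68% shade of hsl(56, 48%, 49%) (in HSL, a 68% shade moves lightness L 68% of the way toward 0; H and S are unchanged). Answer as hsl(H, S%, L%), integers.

L moves 68% from 49 toward 0: 49 − 33.32 = 15.68 → 16.
H and S are unchanged.

hsl(56, 48%, 16%)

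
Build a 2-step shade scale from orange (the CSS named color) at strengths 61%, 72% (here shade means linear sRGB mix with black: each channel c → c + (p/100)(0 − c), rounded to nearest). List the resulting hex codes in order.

#634000, #472e00

CSS orange is rgb(255, 165, 0).
61%: (255 − 155.55 = 99.45→99, 165 − 100.65 = 64.35→64, 0→0) → #634000
72%: (255 − 183.6 = 71.4→71, 165 − 118.8 = 46.2→46, 0→0) → #472e00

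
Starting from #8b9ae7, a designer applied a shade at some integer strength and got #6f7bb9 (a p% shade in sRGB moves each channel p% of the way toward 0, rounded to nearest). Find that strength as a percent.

#8b9ae7 is rgb(139, 154, 231); #6f7bb9 is rgb(111, 123, 185).
On the B channel (widest range): 185 ≈ 231 + (p/100)(0 − 231), so p ≈ 100×(185 − 231)/(0 − 231) = -4600/-231 = 19.91.
p = 20 reproduces all three channels after rounding.

20%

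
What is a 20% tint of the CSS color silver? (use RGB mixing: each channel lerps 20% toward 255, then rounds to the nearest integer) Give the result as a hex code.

CSS silver is rgb(192, 192, 192).
Per channel, c → c + 0.2(255 − c):
  R: 192 + 0.2×(255−192) = 192 + 12.6 = 204.6 → 205
  G: 192 + 0.2×(255−192) = 192 + 12.6 = 204.6 → 205
  B: 192 + 12.6 = 204.6 → 205
rgb(205, 205, 205) = #CDCDCD.

#CDCDCD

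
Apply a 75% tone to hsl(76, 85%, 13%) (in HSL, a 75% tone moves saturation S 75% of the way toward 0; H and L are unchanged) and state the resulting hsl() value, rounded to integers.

hsl(76, 21%, 13%)

S moves 75% from 85 toward 0: 85 − 63.75 = 21.25 → 21.
H and L are unchanged.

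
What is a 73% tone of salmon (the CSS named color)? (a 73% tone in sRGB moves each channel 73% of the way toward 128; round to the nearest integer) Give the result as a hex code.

CSS salmon is rgb(250, 128, 114).
A 73% tone moves each channel 73% toward 128:
  R: 250 + 0.73×(128−250) = 250 − 89.06 = 160.94 → 161
  G: 128 + 0 = 128 → 128
  B: 114 + 0.73×(128−114) = 114 + 10.22 = 124.22 → 124
rgb(161, 128, 124) = #A1807C.

#A1807C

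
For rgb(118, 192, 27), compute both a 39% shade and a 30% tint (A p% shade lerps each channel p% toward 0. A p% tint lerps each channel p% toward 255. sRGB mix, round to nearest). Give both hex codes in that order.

39% shade:
  R: 118 − 46.02 = 71.98 → 72
  G: 192 − 74.88 = 117.12 → 117
  B: 27 − 10.53 = 16.47 → 16
  → #487510
30% tint:
  R: 118 + 41.1 = 159.1 → 159
  G: 192 + 0.3×(255−192) = 192 + 18.9 = 210.9 → 211
  B: 27 + 68.4 = 95.4 → 95
  → #9FD35F

#487510, #9FD35F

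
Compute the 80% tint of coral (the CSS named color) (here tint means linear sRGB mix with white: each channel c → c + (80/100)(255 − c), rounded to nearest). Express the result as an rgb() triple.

rgb(255, 229, 220)

CSS coral is rgb(255, 127, 80).
Lerp each channel 80% toward 255:
  R: 255 + 0.8×(255−255) = 255 + 0 = 255 → 255
  G: 127 + 0.8×(255−127) = 127 + 102.4 = 229.4 → 229
  B: 80 + 140 = 220 → 220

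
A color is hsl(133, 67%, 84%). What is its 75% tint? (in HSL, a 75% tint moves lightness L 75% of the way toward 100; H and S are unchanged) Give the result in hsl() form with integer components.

L moves 75% from 84 toward 100: 84 + 12 = 96 → 96.
H and S are unchanged.

hsl(133, 67%, 96%)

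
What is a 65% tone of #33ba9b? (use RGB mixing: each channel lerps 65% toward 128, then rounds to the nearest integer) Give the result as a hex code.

#33ba9b is rgb(51, 186, 155).
Lerp each channel 65% toward 128:
  R: 51 + 0.65×(128−51) = 51 + 50.05 = 101.05 → 101
  G: 186 + 0.65×(128−186) = 186 − 37.7 = 148.3 → 148
  B: 155 + 0.65×(128−155) = 155 − 17.55 = 137.45 → 137
rgb(101, 148, 137) = #659489.

#659489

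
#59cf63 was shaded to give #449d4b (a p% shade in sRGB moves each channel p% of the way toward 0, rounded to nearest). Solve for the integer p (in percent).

24%

#59cf63 is rgb(89, 207, 99); #449d4b is rgb(68, 157, 75).
On the G channel (widest range): 157 ≈ 207 + (p/100)(0 − 207), so p ≈ 100×(157 − 207)/(0 − 207) = -5000/-207 = 24.15.
p = 24 reproduces all three channels after rounding.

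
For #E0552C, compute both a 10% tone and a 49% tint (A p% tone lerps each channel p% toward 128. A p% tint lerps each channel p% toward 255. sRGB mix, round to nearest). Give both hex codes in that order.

#E0552C is rgb(224, 85, 44).
10% tone:
  R: 224 − 9.6 = 214.4 → 214
  G: 85 + 0.1×(128−85) = 85 + 4.3 = 89.3 → 89
  B: 44 + 0.1×(128−44) = 44 + 8.4 = 52.4 → 52
  → #D65934
49% tint:
  R: 224 + 15.19 = 239.19 → 239
  G: 85 + 83.3 = 168.3 → 168
  B: 44 + 0.49×(255−44) = 44 + 103.39 = 147.39 → 147
  → #EFA893

#D65934, #EFA893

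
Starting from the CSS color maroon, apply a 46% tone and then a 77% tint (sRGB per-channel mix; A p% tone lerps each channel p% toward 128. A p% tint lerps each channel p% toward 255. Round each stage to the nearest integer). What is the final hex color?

#e2d2d2

CSS maroon is rgb(128, 0, 0).
Lerp each channel 46% toward 128:
  R: 128 + 0.46×(128−128) = 128 + 0 = 128 → 128
  G: 0 + 0.46×(128−0) = 0 + 58.88 = 58.88 → 59
  B: 0 + 0.46×(128−0) = 0 + 58.88 = 58.88 → 59
After the tone: rgb(128, 59, 59) = #803b3b.
Per channel, c → c + 0.77(255 − c):
  R: 128 + 0.77×(255−128) = 128 + 97.79 = 225.79 → 226
  G: 59 + 150.92 = 209.92 → 210
  B: 59 + 0.77×(255−59) = 59 + 150.92 = 209.92 → 210
rgb(226, 210, 210) = #e2d2d2.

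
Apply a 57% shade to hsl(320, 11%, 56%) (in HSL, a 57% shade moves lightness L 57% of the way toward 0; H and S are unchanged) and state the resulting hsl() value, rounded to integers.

hsl(320, 11%, 24%)

L moves 57% from 56 toward 0: 56 − 31.92 = 24.08 → 24.
H and S are unchanged.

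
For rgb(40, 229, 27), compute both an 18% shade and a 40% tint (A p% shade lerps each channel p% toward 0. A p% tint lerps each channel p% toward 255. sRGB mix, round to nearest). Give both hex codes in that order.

#21bc16, #7eef76

18% shade:
  R: 40 − 7.2 = 32.8 → 33
  G: 229 − 41.22 = 187.78 → 188
  B: 27 − 4.86 = 22.14 → 22
  → #21bc16
40% tint:
  R: 40 + 0.4×(255−40) = 40 + 86 = 126 → 126
  G: 229 + 0.4×(255−229) = 229 + 10.4 = 239.4 → 239
  B: 27 + 0.4×(255−27) = 27 + 91.2 = 118.2 → 118
  → #7eef76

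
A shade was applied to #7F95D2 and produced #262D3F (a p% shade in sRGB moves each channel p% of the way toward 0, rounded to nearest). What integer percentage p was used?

70%

#7F95D2 is rgb(127, 149, 210); #262D3F is rgb(38, 45, 63).
On the B channel (widest range): 63 ≈ 210 + (p/100)(0 − 210), so p ≈ 100×(63 − 210)/(0 − 210) = -14700/-210 = 70.00.
p = 70 reproduces all three channels after rounding.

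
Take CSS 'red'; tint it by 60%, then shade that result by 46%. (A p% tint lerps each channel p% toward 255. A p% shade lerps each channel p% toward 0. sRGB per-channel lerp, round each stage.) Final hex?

#8a5353

CSS red is rgb(255, 0, 0).
Lerp each channel 60% toward 255:
  R: 255 + 0 = 255 → 255
  G: 0 + 153 = 153 → 153
  B: 0 + 0.6×(255−0) = 0 + 153 = 153 → 153
After the tint: rgb(255, 153, 153) = #ff9999.
Per channel, c → c + 0.46(0 − c):
  R: 255 + 0.46×(0−255) = 255 − 117.3 = 137.7 → 138
  G: 153 + 0.46×(0−153) = 153 − 70.38 = 82.62 → 83
  B: 153 + 0.46×(0−153) = 153 − 70.38 = 82.62 → 83
rgb(138, 83, 83) = #8a5353.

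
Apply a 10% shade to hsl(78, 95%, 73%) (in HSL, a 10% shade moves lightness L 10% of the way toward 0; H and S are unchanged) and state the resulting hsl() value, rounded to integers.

hsl(78, 95%, 66%)

L moves 10% from 73 toward 0: 73 − 7.3 = 65.7 → 66.
H and S are unchanged.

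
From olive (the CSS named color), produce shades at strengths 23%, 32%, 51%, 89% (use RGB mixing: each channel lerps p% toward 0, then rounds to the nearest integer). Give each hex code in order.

#636300, #575700, #3F3F00, #0E0E00

CSS olive is rgb(128, 128, 0).
23%: (128 − 29.44 = 98.56→99, 128 − 29.44 = 98.56→99, 0→0) → #636300
32%: (128 − 40.96 = 87.04→87, 128 − 40.96 = 87.04→87, 0→0) → #575700
51%: (128 − 65.28 = 62.72→63, 128 − 65.28 = 62.72→63, 0→0) → #3F3F00
89%: (128 − 113.92 = 14.08→14, 128 − 113.92 = 14.08→14, 0→0) → #0E0E00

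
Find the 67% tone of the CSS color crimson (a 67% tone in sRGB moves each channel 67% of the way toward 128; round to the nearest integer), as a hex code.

#9E5C6A

CSS crimson is rgb(220, 20, 60).
Lerp each channel 67% toward 128:
  R: 220 + 0.67×(128−220) = 220 − 61.64 = 158.36 → 158
  G: 20 + 0.67×(128−20) = 20 + 72.36 = 92.36 → 92
  B: 60 + 0.67×(128−60) = 60 + 45.56 = 105.56 → 106
rgb(158, 92, 106) = #9E5C6A.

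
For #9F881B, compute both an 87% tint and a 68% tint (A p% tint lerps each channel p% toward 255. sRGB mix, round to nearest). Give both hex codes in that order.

#9F881B is rgb(159, 136, 27).
87% tint:
  R: 159 + 0.87×(255−159) = 159 + 83.52 = 242.52 → 243
  G: 136 + 0.87×(255−136) = 136 + 103.53 = 239.53 → 240
  B: 27 + 0.87×(255−27) = 27 + 198.36 = 225.36 → 225
  → #F3F0E1
68% tint:
  R: 159 + 0.68×(255−159) = 159 + 65.28 = 224.28 → 224
  G: 136 + 0.68×(255−136) = 136 + 80.92 = 216.92 → 217
  B: 27 + 155.04 = 182.04 → 182
  → #E0D9B6

#F3F0E1, #E0D9B6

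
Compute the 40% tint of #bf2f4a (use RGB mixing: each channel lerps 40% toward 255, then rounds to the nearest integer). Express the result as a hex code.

#d98292

#bf2f4a is rgb(191, 47, 74).
A 40% tint moves each channel 40% toward 255:
  R: 191 + 25.6 = 216.6 → 217
  G: 47 + 0.4×(255−47) = 47 + 83.2 = 130.2 → 130
  B: 74 + 72.4 = 146.4 → 146
rgb(217, 130, 146) = #d98292.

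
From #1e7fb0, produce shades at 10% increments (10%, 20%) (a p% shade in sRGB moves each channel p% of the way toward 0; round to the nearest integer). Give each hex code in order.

#1e7fb0 is rgb(30, 127, 176).
10%: (30 − 3 = 27→27, 127 − 12.7 = 114.3→114, 176 − 17.6 = 158.4→158) → #1b729e
20%: (30 − 6 = 24→24, 127 − 25.4 = 101.6→102, 176 − 35.2 = 140.8→141) → #18668d

#1b729e, #18668d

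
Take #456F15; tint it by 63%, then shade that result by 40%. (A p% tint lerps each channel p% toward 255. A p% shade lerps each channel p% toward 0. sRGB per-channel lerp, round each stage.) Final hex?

#707965

#456F15 is rgb(69, 111, 21).
Lerp each channel 63% toward 255:
  R: 69 + 0.63×(255−69) = 69 + 117.18 = 186.18 → 186
  G: 111 + 0.63×(255−111) = 111 + 90.72 = 201.72 → 202
  B: 21 + 0.63×(255−21) = 21 + 147.42 = 168.42 → 168
After the tint: rgb(186, 202, 168) = #BACAA8.
Lerp each channel 40% toward 0:
  R: 186 + 0.4×(0−186) = 186 − 74.4 = 111.6 → 112
  G: 202 − 80.8 = 121.2 → 121
  B: 168 + 0.4×(0−168) = 168 − 67.2 = 100.8 → 101
rgb(112, 121, 101) = #707965.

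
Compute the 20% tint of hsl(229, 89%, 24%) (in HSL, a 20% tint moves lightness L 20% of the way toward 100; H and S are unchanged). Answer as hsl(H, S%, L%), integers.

L moves 20% from 24 toward 100: 24 + 15.2 = 39.2 → 39.
H and S are unchanged.

hsl(229, 89%, 39%)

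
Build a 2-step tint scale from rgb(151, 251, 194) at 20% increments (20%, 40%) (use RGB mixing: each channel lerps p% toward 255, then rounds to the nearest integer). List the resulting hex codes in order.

#ACFCCE, #C1FDDA

20%: (151 + 20.8 = 171.8→172, 251 + 0.8 = 251.8→252, 194 + 12.2 = 206.2→206) → #ACFCCE
40%: (151 + 41.6 = 192.6→193, 251 + 1.6 = 252.6→253, 194 + 24.4 = 218.4→218) → #C1FDDA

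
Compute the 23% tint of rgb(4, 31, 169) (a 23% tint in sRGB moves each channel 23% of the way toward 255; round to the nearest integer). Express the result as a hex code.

Per channel, c → c + 0.23(255 − c):
  R: 4 + 57.73 = 61.73 → 62
  G: 31 + 0.23×(255−31) = 31 + 51.52 = 82.52 → 83
  B: 169 + 19.78 = 188.78 → 189
rgb(62, 83, 189) = #3E53BD.

#3E53BD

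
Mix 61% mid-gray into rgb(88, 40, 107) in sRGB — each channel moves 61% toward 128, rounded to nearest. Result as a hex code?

A 61% tone moves each channel 61% toward 128:
  R: 88 + 24.4 = 112.4 → 112
  G: 40 + 53.68 = 93.68 → 94
  B: 107 + 0.61×(128−107) = 107 + 12.81 = 119.81 → 120
rgb(112, 94, 120) = #705e78.

#705e78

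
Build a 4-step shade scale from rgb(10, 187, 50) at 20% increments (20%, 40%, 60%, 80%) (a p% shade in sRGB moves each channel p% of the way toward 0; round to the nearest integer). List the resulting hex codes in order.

#089628, #06701e, #044b14, #02250a

20%: (10 − 2 = 8→8, 187 − 37.4 = 149.6→150, 50 − 10 = 40→40) → #089628
40%: (10 − 4 = 6→6, 187 − 74.8 = 112.2→112, 50 − 20 = 30→30) → #06701e
60%: (10 − 6 = 4→4, 187 − 112.2 = 74.8→75, 50 − 30 = 20→20) → #044b14
80%: (10 − 8 = 2→2, 187 − 149.6 = 37.4→37, 50 − 40 = 10→10) → #02250a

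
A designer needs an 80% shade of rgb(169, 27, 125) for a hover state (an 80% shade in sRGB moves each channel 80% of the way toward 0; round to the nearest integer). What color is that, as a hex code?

#220519

An 80% shade moves each channel 80% toward 0:
  R: 169 + 0.8×(0−169) = 169 − 135.2 = 33.8 → 34
  G: 27 − 21.6 = 5.4 → 5
  B: 125 + 0.8×(0−125) = 125 − 100 = 25 → 25
rgb(34, 5, 25) = #220519.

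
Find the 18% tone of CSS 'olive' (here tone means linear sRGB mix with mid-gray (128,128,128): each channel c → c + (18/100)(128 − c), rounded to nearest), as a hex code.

CSS olive is rgb(128, 128, 0).
An 18% tone moves each channel 18% toward 128:
  R: 128 + 0 = 128 → 128
  G: 128 + 0 = 128 → 128
  B: 0 + 23.04 = 23.04 → 23
rgb(128, 128, 23) = #808017.

#808017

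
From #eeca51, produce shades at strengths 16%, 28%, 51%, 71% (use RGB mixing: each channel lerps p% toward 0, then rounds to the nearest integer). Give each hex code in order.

#c8aa44, #ab913a, #756328, #453b17

#eeca51 is rgb(238, 202, 81).
16%: (238 − 38.08 = 199.92→200, 202 − 32.32 = 169.68→170, 81 − 12.96 = 68.04→68) → #c8aa44
28%: (238 − 66.64 = 171.36→171, 202 − 56.56 = 145.44→145, 81 − 22.68 = 58.32→58) → #ab913a
51%: (238 − 121.38 = 116.62→117, 202 − 103.02 = 98.98→99, 81 − 41.31 = 39.69→40) → #756328
71%: (238 − 168.98 = 69.02→69, 202 − 143.42 = 58.58→59, 81 − 57.51 = 23.49→23) → #453b17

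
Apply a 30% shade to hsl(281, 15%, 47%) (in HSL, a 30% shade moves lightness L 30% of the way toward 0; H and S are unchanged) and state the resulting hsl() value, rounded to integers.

L moves 30% from 47 toward 0: 47 − 14.1 = 32.9 → 33.
H and S are unchanged.

hsl(281, 15%, 33%)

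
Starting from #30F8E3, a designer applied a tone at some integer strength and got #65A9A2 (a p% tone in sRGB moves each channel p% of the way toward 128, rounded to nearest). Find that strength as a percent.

#30F8E3 is rgb(48, 248, 227); #65A9A2 is rgb(101, 169, 162).
On the G channel (widest range): 169 ≈ 248 + (p/100)(128 − 248), so p ≈ 100×(169 − 248)/(128 − 248) = -7900/-120 = 65.83.
p = 66 reproduces all three channels after rounding.

66%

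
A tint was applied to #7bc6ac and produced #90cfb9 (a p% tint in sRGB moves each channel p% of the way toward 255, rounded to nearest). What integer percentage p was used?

#7bc6ac is rgb(123, 198, 172); #90cfb9 is rgb(144, 207, 185).
On the R channel (widest range): 144 ≈ 123 + (p/100)(255 − 123), so p ≈ 100×(144 − 123)/(255 − 123) = 2100/132 = 15.91.
p = 16 reproduces all three channels after rounding.

16%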